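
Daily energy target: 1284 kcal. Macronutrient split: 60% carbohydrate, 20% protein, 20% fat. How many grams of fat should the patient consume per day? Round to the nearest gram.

Fat energy = 20% × 1284 = 256.8 kcal.
At 9 kcal/g: 256.8 ÷ 9 = 28.5333 g.

29 g/day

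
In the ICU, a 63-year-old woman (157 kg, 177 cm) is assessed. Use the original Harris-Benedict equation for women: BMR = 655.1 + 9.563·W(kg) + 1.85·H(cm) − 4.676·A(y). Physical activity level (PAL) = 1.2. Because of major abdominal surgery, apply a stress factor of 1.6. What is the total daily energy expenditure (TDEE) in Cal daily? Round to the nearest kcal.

Harris-Benedict: BMR = 655.1 + 9.563(157) + 1.85(177) − 4.676(63) = 2189.353 kcal/day.
TEE = BMR × activity factor = 2189.353 × 1.2 = 2627.2236 kcal/day.
Apply stress factor: 2627.2236 × 1.6 = 4203.5578 kcal/day.

4204 Cal daily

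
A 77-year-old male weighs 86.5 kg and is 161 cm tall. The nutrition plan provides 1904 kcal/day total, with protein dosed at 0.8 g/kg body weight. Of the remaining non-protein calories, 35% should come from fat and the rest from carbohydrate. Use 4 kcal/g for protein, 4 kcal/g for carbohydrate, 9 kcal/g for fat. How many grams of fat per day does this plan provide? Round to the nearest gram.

63 g/day

Protein = 0.8 × 86.5 = 69.2 g → 69.2 × 4 = 276.8 kcal.
Non-protein calories = 1904 − 276.8 = 1627.2 kcal.
Fat: 35% × 1627.2 = 569.52 kcal; carbohydrate: 1057.68 kcal.
Fat: 569.52 kcal ÷ 9 kcal/g = 63.28 g.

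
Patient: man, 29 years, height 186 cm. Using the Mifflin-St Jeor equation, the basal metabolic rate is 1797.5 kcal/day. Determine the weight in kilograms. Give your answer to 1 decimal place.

1797.5 = 10·W + 6.25(186) − 5(29) + 5
10·W = 1797.5 − 1022.5 = 775, so W = 77.5 kg.

77.5 kg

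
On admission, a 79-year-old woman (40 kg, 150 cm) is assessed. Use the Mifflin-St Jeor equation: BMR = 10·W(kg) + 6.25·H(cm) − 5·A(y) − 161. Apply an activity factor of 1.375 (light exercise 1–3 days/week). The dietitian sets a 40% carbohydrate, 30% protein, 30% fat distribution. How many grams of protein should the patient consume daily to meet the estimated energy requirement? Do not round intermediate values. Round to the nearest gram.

81 g/day

Mifflin-St Jeor (female): BMR = 10(40) + 6.25(150) − 5(79) − 161 = 400 + 937.5 − 395 − 161 = 781.5 kcal/day.
TEE = 781.5 × 1.375 = 1074.5625 kcal/day.
Protein energy = 30% × 1074.5625 = 322.3688 kcal.
Protein = 322.3688 ÷ 4 kcal/g = 80.5922 g.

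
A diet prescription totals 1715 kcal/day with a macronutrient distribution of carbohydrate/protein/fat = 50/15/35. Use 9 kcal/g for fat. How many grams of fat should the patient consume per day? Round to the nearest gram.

Fat energy = 35% × 1715 = 600.25 kcal.
At 9 kcal/g: 600.25 ÷ 9 = 66.6944 g.

67 g/day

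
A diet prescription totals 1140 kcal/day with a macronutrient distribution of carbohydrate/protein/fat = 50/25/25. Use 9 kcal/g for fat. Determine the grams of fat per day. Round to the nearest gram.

32 g/day

Fat energy = 25% × 1140 = 285 kcal.
At 9 kcal/g: 285 ÷ 9 = 31.6667 g.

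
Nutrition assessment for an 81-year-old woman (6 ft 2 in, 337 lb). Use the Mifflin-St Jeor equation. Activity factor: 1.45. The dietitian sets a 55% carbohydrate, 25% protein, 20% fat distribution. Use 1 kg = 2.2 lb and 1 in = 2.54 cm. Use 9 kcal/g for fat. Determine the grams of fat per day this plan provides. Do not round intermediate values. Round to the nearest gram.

69 g/day

Convert to metric: weight = 337 ÷ 2.2 = 153.1818 kg; height = (6×12 + 2) × 2.54 = 74 × 2.54 = 187.96 cm.
Mifflin-St Jeor (female): BMR = 10(153.1818) + 6.25(187.96) − 5(81) − 161 = 1531.8182 + 1174.75 − 405 − 161 = 2140.5682 kcal/day.
TEE = 2140.5682 × 1.45 = 3103.8239 kcal/day.
Fat energy = 20% × 3103.8239 = 620.7648 kcal.
Fat = 620.7648 ÷ 9 kcal/g = 68.9739 g.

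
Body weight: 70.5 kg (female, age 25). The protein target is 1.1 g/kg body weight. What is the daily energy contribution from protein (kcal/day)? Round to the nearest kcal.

Protein = 1.1 g/kg × 70.5 kg = 77.55 g/day.
Protein energy = 77.55 g × 4 kcal/g = 310.2 kcal/day.

310 kcal/day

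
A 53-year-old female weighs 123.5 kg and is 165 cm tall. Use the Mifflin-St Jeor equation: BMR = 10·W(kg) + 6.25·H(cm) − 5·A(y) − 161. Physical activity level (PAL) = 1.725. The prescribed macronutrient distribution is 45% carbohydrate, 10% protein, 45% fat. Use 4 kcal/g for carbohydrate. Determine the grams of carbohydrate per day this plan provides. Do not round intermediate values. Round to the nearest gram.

Mifflin-St Jeor (female): BMR = 10(123.5) + 6.25(165) − 5(53) − 161 = 1235 + 1031.25 − 265 − 161 = 1840.25 kcal/day.
TEE = 1840.25 × 1.725 = 3174.4313 kcal/day.
Carbohydrate energy = 45% × 3174.4313 = 1428.4941 kcal.
Carbohydrate = 1428.4941 ÷ 4 kcal/g = 357.1235 g.

357 g/day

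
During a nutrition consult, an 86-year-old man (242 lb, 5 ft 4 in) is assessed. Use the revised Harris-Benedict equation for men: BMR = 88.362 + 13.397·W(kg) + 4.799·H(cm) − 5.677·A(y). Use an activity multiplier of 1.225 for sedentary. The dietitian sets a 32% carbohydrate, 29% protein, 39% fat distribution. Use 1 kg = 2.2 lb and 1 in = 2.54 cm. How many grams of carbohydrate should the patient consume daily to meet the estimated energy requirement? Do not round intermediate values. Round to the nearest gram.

182 g/day

Convert to metric: weight = 242 ÷ 2.2 = 110 kg; height = (5×12 + 4) × 2.54 = 64 × 2.54 = 162.56 cm.
Harris-Benedict: BMR = 88.362 + 13.397(110) + 4.799(162.56) − 5.677(86) = 1853.9354 kcal/day.
TEE = 1853.9354 × 1.225 = 2271.0709 kcal/day.
Carbohydrate energy = 32% × 2271.0709 = 726.7427 kcal.
Carbohydrate = 726.7427 ÷ 4 kcal/g = 181.6857 g.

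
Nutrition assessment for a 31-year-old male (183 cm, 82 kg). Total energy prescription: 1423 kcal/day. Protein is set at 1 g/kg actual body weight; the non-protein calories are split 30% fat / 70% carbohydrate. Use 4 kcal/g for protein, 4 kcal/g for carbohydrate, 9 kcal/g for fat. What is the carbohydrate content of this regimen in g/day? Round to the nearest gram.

Protein = 1 × 82 = 82 g → 82 × 4 = 328 kcal.
Non-protein calories = 1423 − 328 = 1095 kcal.
Fat: 30% × 1095 = 328.5 kcal; carbohydrate: 766.5 kcal.
Carbohydrate: 766.5 kcal ÷ 4 kcal/g = 191.625 g.

192 g/day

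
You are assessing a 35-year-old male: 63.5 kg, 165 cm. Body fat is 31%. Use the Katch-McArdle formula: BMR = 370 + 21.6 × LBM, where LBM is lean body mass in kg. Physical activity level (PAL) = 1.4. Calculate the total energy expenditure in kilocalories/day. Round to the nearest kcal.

1843 kilocalories/day

LBM = 63.5 × (1 − 0.31) = 43.815 kg. Katch-McArdle: BMR = 370 + 21.6 × 43.815 = 1316.404 kcal/day.
TEE = BMR × activity factor = 1316.404 × 1.4 = 1842.9656 kcal/day.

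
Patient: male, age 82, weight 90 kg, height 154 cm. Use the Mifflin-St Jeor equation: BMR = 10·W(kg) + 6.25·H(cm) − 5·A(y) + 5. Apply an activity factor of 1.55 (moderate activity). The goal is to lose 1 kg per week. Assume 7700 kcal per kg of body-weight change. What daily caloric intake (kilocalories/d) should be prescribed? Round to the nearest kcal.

Mifflin-St Jeor (male): BMR = 10(90) + 6.25(154) − 5(82) + 5 = 900 + 962.5 − 410 + 5 = 1457.5 kcal/day.
TEE = 1457.5 × 1.55 = 2259.125 kcal/day.
Required daily deficit = 1 × 7700 ÷ 7 = 1100 kcal/day.
Target intake = 2259.125 − 1100 = 1159.125 kcal/day.

1159 kilocalories/d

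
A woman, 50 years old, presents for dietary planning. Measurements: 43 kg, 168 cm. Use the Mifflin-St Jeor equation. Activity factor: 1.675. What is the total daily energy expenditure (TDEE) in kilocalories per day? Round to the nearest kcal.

1791 kilocalories per day

Mifflin-St Jeor (female): BMR = 10(43) + 6.25(168) − 5(50) − 161 = 430 + 1050 − 250 − 161 = 1069 kcal/day.
TEE = BMR × activity factor = 1069 × 1.675 = 1790.575 kcal/day.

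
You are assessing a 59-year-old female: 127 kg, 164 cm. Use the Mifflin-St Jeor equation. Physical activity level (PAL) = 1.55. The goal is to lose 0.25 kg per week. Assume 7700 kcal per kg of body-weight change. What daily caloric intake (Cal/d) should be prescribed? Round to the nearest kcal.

2575 Cal/d

Mifflin-St Jeor (female): BMR = 10(127) + 6.25(164) − 5(59) − 161 = 1270 + 1025 − 295 − 161 = 1839 kcal/day.
TEE = 1839 × 1.55 = 2850.45 kcal/day.
Required daily deficit = 0.25 × 7700 ÷ 7 = 275 kcal/day.
Target intake = 2850.45 − 275 = 2575.45 kcal/day.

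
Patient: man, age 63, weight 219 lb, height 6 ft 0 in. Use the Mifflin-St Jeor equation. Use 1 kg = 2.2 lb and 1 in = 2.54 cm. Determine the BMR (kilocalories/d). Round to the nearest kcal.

1828 kilocalories/d

Convert to metric: weight = 219 ÷ 2.2 = 99.5455 kg; height = (6×12 + 0) × 2.54 = 72 × 2.54 = 182.88 cm.
Mifflin-St Jeor (male): BMR = 10(99.5455) + 6.25(182.88) − 5(63) + 5 = 995.4545 + 1143 − 315 + 5 = 1828.4545 kcal/day.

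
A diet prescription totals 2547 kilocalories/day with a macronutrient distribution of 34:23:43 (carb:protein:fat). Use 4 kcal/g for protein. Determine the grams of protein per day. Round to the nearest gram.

146 g/day

Protein energy = 23% × 2547 = 585.81 kcal.
At 4 kcal/g: 585.81 ÷ 4 = 146.4525 g.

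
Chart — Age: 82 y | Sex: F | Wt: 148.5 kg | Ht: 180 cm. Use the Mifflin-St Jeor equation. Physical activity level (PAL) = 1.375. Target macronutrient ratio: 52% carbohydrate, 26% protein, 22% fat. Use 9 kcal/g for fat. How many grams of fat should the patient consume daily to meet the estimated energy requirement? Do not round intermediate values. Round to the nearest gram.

69 g/day

Mifflin-St Jeor (female): BMR = 10(148.5) + 6.25(180) − 5(82) − 161 = 1485 + 1125 − 410 − 161 = 2039 kcal/day.
TEE = 2039 × 1.375 = 2803.625 kcal/day.
Fat energy = 22% × 2803.625 = 616.7975 kcal.
Fat = 616.7975 ÷ 9 kcal/g = 68.5331 g.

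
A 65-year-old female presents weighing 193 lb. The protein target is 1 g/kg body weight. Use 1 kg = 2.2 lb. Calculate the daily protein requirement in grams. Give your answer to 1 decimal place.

Weight in kg = 193 ÷ 2.2 = 87.7273 kg.
Protein = 1 g/kg × 87.7273 kg = 87.7273 g/day.

87.7 g/day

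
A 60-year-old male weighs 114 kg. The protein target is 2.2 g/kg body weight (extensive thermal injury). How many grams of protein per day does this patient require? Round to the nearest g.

Protein = 2.2 g/kg × 114 kg = 250.8 g/day.

251 g/day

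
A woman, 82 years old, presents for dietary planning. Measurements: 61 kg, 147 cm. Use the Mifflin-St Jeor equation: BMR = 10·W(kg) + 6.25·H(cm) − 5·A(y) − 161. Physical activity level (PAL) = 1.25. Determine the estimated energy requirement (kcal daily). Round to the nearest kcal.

Mifflin-St Jeor (female): BMR = 10(61) + 6.25(147) − 5(82) − 161 = 610 + 918.75 − 410 − 161 = 957.75 kcal/day.
TEE = BMR × activity factor = 957.75 × 1.25 = 1197.1875 kcal/day.

1197 kcal daily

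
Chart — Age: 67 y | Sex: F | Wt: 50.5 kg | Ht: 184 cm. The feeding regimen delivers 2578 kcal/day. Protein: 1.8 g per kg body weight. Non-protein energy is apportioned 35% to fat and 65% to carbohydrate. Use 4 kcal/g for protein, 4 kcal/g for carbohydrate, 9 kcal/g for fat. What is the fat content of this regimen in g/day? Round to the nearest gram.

Protein = 1.8 × 50.5 = 90.9 g → 90.9 × 4 = 363.6 kcal.
Non-protein calories = 2578 − 363.6 = 2214.4 kcal.
Fat: 35% × 2214.4 = 775.04 kcal; carbohydrate: 1439.36 kcal.
Fat: 775.04 kcal ÷ 9 kcal/g = 86.1156 g.

86 g/day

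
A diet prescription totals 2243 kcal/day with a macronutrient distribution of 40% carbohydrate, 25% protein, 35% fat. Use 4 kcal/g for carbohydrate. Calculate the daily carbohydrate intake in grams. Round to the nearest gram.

Carbohydrate energy = 40% × 2243 = 897.2 kcal.
At 4 kcal/g: 897.2 ÷ 4 = 224.3 g.

224 g/day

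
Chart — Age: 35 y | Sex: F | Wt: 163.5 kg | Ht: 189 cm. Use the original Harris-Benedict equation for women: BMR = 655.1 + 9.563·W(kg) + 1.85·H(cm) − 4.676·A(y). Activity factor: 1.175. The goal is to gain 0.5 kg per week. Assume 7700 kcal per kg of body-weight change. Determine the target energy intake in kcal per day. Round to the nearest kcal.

3375 kcal per day

Harris-Benedict: BMR = 655.1 + 9.563(163.5) + 1.85(189) − 4.676(35) = 2404.6405 kcal/day.
TEE = 2404.6405 × 1.175 = 2825.4526 kcal/day.
Required daily surplus = 0.5 × 7700 ÷ 7 = 550 kcal/day.
Target intake = 2825.4526 + 550 = 3375.4526 kcal/day.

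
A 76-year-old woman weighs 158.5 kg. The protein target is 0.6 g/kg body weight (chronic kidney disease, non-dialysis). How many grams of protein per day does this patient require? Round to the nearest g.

95 g/day

Protein = 0.6 g/kg × 158.5 kg = 95.1 g/day.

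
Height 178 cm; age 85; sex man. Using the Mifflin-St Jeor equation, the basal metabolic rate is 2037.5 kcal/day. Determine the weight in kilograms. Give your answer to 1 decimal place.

2037.5 = 10·W + 6.25(178) − 5(85) + 5
10·W = 2037.5 − 692.5 = 1345, so W = 134.5 kg.

134.5 kg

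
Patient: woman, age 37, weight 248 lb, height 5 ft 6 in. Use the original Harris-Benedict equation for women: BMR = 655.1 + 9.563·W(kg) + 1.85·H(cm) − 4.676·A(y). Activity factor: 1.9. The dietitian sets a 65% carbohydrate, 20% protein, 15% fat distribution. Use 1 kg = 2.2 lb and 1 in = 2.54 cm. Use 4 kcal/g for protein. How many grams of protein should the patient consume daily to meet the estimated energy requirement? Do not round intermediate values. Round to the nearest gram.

178 g/day

Convert to metric: weight = 248 ÷ 2.2 = 112.7273 kg; height = (5×12 + 6) × 2.54 = 66 × 2.54 = 167.64 cm.
Harris-Benedict: BMR = 655.1 + 9.563(112.7273) + 1.85(167.64) − 4.676(37) = 1870.2329 kcal/day.
TEE = 1870.2329 × 1.9 = 3553.4425 kcal/day.
Protein energy = 20% × 3553.4425 = 710.6885 kcal.
Protein = 710.6885 ÷ 4 kcal/g = 177.6721 g.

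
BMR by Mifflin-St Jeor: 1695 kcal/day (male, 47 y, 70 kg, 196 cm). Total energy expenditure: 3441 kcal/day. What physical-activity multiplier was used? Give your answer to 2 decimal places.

2.03

Activity factor = TEE ÷ BMR = 3441 ÷ 1695 = 2.03.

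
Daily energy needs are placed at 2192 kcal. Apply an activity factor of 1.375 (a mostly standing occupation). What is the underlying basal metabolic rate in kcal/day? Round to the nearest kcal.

1594 kcal/day

BMR = TEE ÷ activity factor = 2192 ÷ 1.375 = 1594.1818 kcal/day.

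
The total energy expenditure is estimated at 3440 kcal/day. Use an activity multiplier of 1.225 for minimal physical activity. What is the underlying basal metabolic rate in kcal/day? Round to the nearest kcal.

2808 kcal/day

BMR = TEE ÷ activity factor = 3440 ÷ 1.225 = 2808.1633 kcal/day.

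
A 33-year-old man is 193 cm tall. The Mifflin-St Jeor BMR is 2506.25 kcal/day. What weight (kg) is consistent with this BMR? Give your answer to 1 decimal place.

2506.25 = 10·W + 6.25(193) − 5(33) + 5
10·W = 2506.25 − 1046.25 = 1460, so W = 146 kg.

146.0 kg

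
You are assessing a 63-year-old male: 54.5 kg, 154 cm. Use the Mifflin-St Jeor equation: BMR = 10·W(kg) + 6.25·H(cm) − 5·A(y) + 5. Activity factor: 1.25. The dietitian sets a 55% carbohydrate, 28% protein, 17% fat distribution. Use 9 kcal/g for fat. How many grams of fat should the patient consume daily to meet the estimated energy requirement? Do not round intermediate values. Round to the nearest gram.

Mifflin-St Jeor (male): BMR = 10(54.5) + 6.25(154) − 5(63) + 5 = 545 + 962.5 − 315 + 5 = 1197.5 kcal/day.
TEE = 1197.5 × 1.25 = 1496.875 kcal/day.
Fat energy = 17% × 1496.875 = 254.4688 kcal.
Fat = 254.4688 ÷ 9 kcal/g = 28.2743 g.

28 g/day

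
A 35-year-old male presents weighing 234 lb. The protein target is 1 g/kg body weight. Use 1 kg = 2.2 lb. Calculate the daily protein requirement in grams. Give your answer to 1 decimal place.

Weight in kg = 234 ÷ 2.2 = 106.3636 kg.
Protein = 1 g/kg × 106.3636 kg = 106.3636 g/day.

106.4 g/day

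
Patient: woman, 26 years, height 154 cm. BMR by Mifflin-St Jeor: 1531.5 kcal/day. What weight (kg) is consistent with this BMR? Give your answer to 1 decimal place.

1531.5 = 10·W + 6.25(154) − 5(26) − 161
10·W = 1531.5 − 671.5 = 860, so W = 86 kg.

86.0 kg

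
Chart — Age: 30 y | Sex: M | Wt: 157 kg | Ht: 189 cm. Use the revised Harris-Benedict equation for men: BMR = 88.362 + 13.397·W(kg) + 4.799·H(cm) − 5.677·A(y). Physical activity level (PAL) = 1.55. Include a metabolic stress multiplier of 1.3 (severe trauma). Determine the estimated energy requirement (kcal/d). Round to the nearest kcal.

5901 kcal/d

Harris-Benedict: BMR = 88.362 + 13.397(157) + 4.799(189) − 5.677(30) = 2928.392 kcal/day.
TEE = BMR × activity factor = 2928.392 × 1.55 = 4539.0076 kcal/day.
Apply stress factor: 4539.0076 × 1.3 = 5900.7099 kcal/day.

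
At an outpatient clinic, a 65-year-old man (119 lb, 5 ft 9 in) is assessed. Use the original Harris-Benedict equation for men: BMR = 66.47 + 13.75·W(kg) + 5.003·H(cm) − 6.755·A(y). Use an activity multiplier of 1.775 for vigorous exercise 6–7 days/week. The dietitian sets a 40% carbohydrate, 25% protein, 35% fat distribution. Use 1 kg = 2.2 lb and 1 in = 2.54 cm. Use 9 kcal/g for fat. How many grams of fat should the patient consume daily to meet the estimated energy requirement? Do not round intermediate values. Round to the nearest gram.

86 g/day

Convert to metric: weight = 119 ÷ 2.2 = 54.0909 kg; height = (5×12 + 9) × 2.54 = 69 × 2.54 = 175.26 cm.
Harris-Benedict: BMR = 66.47 + 13.75(54.0909) + 5.003(175.26) − 6.755(65) = 1247.9708 kcal/day.
TEE = 1247.9708 × 1.775 = 2215.1481 kcal/day.
Fat energy = 35% × 2215.1481 = 775.3018 kcal.
Fat = 775.3018 ÷ 9 kcal/g = 86.1446 g.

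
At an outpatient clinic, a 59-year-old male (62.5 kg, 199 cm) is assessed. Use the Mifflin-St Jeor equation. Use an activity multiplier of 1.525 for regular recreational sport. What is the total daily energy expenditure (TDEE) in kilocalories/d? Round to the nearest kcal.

Mifflin-St Jeor (male): BMR = 10(62.5) + 6.25(199) − 5(59) + 5 = 625 + 1243.75 − 295 + 5 = 1578.75 kcal/day.
TEE = BMR × activity factor = 1578.75 × 1.525 = 2407.5938 kcal/day.

2408 kilocalories/d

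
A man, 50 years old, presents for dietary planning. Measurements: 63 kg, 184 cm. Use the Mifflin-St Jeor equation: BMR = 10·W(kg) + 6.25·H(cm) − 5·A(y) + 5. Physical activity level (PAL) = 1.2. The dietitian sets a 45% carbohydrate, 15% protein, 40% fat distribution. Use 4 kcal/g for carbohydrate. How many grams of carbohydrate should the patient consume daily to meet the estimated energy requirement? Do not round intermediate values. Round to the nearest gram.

207 g/day

Mifflin-St Jeor (male): BMR = 10(63) + 6.25(184) − 5(50) + 5 = 630 + 1150 − 250 + 5 = 1535 kcal/day.
TEE = 1535 × 1.2 = 1842 kcal/day.
Carbohydrate energy = 45% × 1842 = 828.9 kcal.
Carbohydrate = 828.9 ÷ 4 kcal/g = 207.225 g.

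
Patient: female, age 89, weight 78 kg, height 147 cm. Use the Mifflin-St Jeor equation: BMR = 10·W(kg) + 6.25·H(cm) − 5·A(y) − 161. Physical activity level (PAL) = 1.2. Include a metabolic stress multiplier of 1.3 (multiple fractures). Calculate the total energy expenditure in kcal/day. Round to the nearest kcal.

Mifflin-St Jeor (female): BMR = 10(78) + 6.25(147) − 5(89) − 161 = 780 + 918.75 − 445 − 161 = 1092.75 kcal/day.
TEE = BMR × activity factor = 1092.75 × 1.2 = 1311.3 kcal/day.
Apply stress factor: 1311.3 × 1.3 = 1704.69 kcal/day.

1705 kcal/day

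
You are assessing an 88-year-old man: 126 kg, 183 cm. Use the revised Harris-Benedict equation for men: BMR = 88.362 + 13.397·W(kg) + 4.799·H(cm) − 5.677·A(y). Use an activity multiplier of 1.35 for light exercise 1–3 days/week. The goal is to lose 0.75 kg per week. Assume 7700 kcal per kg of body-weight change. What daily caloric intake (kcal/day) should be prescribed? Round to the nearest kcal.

Harris-Benedict: BMR = 88.362 + 13.397(126) + 4.799(183) − 5.677(88) = 2155.025 kcal/day.
TEE = 2155.025 × 1.35 = 2909.2838 kcal/day.
Required daily deficit = 0.75 × 7700 ÷ 7 = 825 kcal/day.
Target intake = 2909.2838 − 825 = 2084.2838 kcal/day.

2084 kcal/day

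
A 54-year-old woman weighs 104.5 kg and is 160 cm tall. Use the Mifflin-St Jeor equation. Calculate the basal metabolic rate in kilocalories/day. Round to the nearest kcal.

Mifflin-St Jeor (female): BMR = 10(104.5) + 6.25(160) − 5(54) − 161 = 1045 + 1000 − 270 − 161 = 1614 kcal/day.

1614 kilocalories/day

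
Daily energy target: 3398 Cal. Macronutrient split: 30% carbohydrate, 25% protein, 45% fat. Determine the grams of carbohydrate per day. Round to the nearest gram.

255 g/day

Carbohydrate energy = 30% × 3398 = 1019.4 kcal.
At 4 kcal/g: 1019.4 ÷ 4 = 254.85 g.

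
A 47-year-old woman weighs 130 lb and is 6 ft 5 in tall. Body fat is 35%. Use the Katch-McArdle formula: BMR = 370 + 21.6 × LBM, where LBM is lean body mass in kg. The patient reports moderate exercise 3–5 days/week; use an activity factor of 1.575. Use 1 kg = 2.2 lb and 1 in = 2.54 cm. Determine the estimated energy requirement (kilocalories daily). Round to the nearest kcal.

1889 kilocalories daily

Convert to metric: weight = 130 ÷ 2.2 = 59.0909 kg; height = (6×12 + 5) × 2.54 = 77 × 2.54 = 195.58 cm.
LBM = 59.0909 × (1 − 0.35) = 38.4091 kg. Katch-McArdle: BMR = 370 + 21.6 × 38.4091 = 1199.6364 kcal/day.
TEE = BMR × activity factor = 1199.6364 × 1.575 = 1889.4273 kcal/day.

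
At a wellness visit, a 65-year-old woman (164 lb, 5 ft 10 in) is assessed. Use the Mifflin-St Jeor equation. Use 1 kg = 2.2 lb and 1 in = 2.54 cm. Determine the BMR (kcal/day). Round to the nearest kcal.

1371 kcal/day

Convert to metric: weight = 164 ÷ 2.2 = 74.5455 kg; height = (5×12 + 10) × 2.54 = 70 × 2.54 = 177.8 cm.
Mifflin-St Jeor (female): BMR = 10(74.5455) + 6.25(177.8) − 5(65) − 161 = 745.4545 + 1111.25 − 325 − 161 = 1370.7045 kcal/day.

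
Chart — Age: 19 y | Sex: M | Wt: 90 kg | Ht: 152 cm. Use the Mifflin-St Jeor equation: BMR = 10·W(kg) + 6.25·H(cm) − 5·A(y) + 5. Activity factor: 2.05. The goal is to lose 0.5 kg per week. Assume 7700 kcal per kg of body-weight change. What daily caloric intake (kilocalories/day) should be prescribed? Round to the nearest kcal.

3058 kilocalories/day

Mifflin-St Jeor (male): BMR = 10(90) + 6.25(152) − 5(19) + 5 = 900 + 950 − 95 + 5 = 1760 kcal/day.
TEE = 1760 × 2.05 = 3608 kcal/day.
Required daily deficit = 0.5 × 7700 ÷ 7 = 550 kcal/day.
Target intake = 3608 − 550 = 3058 kcal/day.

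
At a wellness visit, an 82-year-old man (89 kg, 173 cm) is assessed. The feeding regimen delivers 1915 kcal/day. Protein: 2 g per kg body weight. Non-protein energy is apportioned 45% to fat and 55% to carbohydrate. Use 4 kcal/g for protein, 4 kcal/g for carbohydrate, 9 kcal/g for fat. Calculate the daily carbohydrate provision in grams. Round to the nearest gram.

165 g/day

Protein = 2 × 89 = 178 g → 178 × 4 = 712 kcal.
Non-protein calories = 1915 − 712 = 1203 kcal.
Fat: 45% × 1203 = 541.35 kcal; carbohydrate: 661.65 kcal.
Carbohydrate: 661.65 kcal ÷ 4 kcal/g = 165.4125 g.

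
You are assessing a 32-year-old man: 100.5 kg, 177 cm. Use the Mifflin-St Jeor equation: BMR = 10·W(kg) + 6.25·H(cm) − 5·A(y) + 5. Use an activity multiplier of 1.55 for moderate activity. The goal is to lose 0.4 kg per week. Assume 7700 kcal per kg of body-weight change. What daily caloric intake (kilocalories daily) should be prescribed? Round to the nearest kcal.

2592 kilocalories daily

Mifflin-St Jeor (male): BMR = 10(100.5) + 6.25(177) − 5(32) + 5 = 1005 + 1106.25 − 160 + 5 = 1956.25 kcal/day.
TEE = 1956.25 × 1.55 = 3032.1875 kcal/day.
Required daily deficit = 0.4 × 7700 ÷ 7 = 440 kcal/day.
Target intake = 3032.1875 − 440 = 2592.1875 kcal/day.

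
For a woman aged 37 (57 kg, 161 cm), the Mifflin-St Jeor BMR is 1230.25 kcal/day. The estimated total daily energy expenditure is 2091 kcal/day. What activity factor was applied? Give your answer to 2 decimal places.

1.70

Activity factor = TEE ÷ BMR = 2091 ÷ 1230.25 = 1.7.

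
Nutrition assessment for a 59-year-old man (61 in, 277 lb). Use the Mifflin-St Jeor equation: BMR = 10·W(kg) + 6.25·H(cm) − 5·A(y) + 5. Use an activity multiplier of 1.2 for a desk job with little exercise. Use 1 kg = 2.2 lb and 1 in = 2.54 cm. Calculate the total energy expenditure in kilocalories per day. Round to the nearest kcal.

Convert to metric: weight = 277 ÷ 2.2 = 125.9091 kg; height = 61 × 2.54 = 154.94 cm.
Mifflin-St Jeor (male): BMR = 10(125.9091) + 6.25(154.94) − 5(59) + 5 = 1259.0909 + 968.375 − 295 + 5 = 1937.4659 kcal/day.
TEE = BMR × activity factor = 1937.4659 × 1.2 = 2324.9591 kcal/day.

2325 kilocalories per day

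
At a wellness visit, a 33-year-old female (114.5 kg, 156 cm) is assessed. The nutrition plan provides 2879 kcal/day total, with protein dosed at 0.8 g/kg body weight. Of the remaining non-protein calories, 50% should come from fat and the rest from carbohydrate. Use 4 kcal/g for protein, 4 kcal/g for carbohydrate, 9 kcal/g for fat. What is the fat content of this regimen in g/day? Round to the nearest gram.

140 g/day

Protein = 0.8 × 114.5 = 91.6 g → 91.6 × 4 = 366.4 kcal.
Non-protein calories = 2879 − 366.4 = 2512.6 kcal.
Fat: 50% × 2512.6 = 1256.3 kcal; carbohydrate: 1256.3 kcal.
Fat: 1256.3 kcal ÷ 9 kcal/g = 139.5889 g.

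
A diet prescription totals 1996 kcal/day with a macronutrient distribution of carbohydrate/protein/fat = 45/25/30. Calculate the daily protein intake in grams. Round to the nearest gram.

Protein energy = 25% × 1996 = 499 kcal.
At 4 kcal/g: 499 ÷ 4 = 124.75 g.

125 g/day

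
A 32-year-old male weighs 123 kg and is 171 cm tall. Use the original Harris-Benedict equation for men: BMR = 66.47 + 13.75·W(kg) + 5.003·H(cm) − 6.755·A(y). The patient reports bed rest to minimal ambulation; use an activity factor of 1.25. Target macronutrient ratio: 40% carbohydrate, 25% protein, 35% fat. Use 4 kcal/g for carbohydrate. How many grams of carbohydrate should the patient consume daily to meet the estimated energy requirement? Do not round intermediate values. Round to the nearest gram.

300 g/day

Harris-Benedict: BMR = 66.47 + 13.75(123) + 5.003(171) − 6.755(32) = 2397.073 kcal/day.
TEE = 2397.073 × 1.25 = 2996.3413 kcal/day.
Carbohydrate energy = 40% × 2996.3413 = 1198.5365 kcal.
Carbohydrate = 1198.5365 ÷ 4 kcal/g = 299.6341 g.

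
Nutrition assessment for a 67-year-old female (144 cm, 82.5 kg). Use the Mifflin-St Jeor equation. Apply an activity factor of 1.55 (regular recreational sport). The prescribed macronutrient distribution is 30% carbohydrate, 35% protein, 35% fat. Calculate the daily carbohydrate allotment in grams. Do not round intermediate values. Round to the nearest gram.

143 g/day

Mifflin-St Jeor (female): BMR = 10(82.5) + 6.25(144) − 5(67) − 161 = 825 + 900 − 335 − 161 = 1229 kcal/day.
TEE = 1229 × 1.55 = 1904.95 kcal/day.
Carbohydrate energy = 30% × 1904.95 = 571.485 kcal.
Carbohydrate = 571.485 ÷ 4 kcal/g = 142.8713 g.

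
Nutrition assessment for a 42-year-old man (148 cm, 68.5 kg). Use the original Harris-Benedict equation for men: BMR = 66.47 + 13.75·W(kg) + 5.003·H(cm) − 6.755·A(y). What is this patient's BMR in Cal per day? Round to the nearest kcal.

1465 Cal per day

Harris-Benedict: BMR = 66.47 + 13.75(68.5) + 5.003(148) − 6.755(42) = 1465.079 kcal/day.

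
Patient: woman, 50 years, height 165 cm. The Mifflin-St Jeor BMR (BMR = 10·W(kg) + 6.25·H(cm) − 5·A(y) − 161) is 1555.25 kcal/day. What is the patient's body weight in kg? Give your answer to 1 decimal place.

1555.25 = 10·W + 6.25(165) − 5(50) − 161
10·W = 1555.25 − 620.25 = 935, so W = 93.5 kg.

93.5 kg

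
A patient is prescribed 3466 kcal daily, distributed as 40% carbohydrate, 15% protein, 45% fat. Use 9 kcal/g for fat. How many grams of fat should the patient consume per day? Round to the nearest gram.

Fat energy = 45% × 3466 = 1559.7 kcal.
At 9 kcal/g: 1559.7 ÷ 9 = 173.3 g.

173 g/day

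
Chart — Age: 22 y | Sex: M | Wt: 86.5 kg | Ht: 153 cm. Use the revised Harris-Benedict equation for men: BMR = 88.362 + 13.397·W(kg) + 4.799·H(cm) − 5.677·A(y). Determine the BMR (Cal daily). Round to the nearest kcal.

Harris-Benedict: BMR = 88.362 + 13.397(86.5) + 4.799(153) − 5.677(22) = 1856.5555 kcal/day.

1857 Cal daily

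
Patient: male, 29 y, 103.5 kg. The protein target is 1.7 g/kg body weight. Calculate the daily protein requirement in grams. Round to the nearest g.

176 g/day

Protein = 1.7 g/kg × 103.5 kg = 175.95 g/day.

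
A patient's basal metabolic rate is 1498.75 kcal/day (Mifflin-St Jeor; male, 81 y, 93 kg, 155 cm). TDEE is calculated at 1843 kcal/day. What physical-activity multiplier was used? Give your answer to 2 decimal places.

1.23

Activity factor = TEE ÷ BMR = 1843 ÷ 1498.75 = 1.23.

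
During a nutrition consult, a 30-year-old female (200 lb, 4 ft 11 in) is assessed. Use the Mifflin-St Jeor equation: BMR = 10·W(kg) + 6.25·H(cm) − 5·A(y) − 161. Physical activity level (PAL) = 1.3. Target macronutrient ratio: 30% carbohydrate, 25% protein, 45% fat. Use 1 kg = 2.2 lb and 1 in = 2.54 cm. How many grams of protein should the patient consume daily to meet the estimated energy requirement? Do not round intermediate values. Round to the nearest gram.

125 g/day

Convert to metric: weight = 200 ÷ 2.2 = 90.9091 kg; height = (4×12 + 11) × 2.54 = 59 × 2.54 = 149.86 cm.
Mifflin-St Jeor (female): BMR = 10(90.9091) + 6.25(149.86) − 5(30) − 161 = 909.0909 + 936.625 − 150 − 161 = 1534.7159 kcal/day.
TEE = 1534.7159 × 1.3 = 1995.1307 kcal/day.
Protein energy = 25% × 1995.1307 = 498.7827 kcal.
Protein = 498.7827 ÷ 4 kcal/g = 124.6957 g.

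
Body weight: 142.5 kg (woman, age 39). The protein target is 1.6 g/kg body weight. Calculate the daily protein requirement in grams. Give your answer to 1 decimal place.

Protein = 1.6 g/kg × 142.5 kg = 228 g/day.

228.0 g/day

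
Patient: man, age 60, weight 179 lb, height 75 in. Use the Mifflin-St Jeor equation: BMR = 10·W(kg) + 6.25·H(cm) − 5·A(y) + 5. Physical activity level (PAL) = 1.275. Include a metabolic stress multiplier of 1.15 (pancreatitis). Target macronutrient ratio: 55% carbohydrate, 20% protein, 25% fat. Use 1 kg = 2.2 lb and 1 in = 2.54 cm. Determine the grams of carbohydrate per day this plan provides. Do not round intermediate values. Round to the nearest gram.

Convert to metric: weight = 179 ÷ 2.2 = 81.3636 kg; height = 75 × 2.54 = 190.5 cm.
Mifflin-St Jeor (male): BMR = 10(81.3636) + 6.25(190.5) − 5(60) + 5 = 813.6364 + 1190.625 − 300 + 5 = 1709.2614 kcal/day.
TEE = 1709.2614 × 1.275 = 2179.3082 kcal/day.
With stress factor 1.15: 2179.3082 × 1.15 = 2506.2045 kcal/day.
Carbohydrate energy = 55% × 2506.2045 = 1378.4125 kcal.
Carbohydrate = 1378.4125 ÷ 4 kcal/g = 344.6031 g.

345 g/day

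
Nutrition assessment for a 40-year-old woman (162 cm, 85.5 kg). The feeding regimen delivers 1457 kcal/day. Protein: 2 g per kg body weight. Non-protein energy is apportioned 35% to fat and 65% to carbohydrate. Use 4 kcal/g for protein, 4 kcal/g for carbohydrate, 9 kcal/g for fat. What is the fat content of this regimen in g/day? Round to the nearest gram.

30 g/day

Protein = 2 × 85.5 = 171 g → 171 × 4 = 684 kcal.
Non-protein calories = 1457 − 684 = 773 kcal.
Fat: 35% × 773 = 270.55 kcal; carbohydrate: 502.45 kcal.
Fat: 270.55 kcal ÷ 9 kcal/g = 30.0611 g.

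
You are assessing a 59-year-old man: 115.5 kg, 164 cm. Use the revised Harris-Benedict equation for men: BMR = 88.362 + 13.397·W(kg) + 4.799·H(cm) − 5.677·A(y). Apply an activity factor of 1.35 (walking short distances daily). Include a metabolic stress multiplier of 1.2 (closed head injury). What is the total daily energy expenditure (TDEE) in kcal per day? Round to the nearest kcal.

Harris-Benedict: BMR = 88.362 + 13.397(115.5) + 4.799(164) − 5.677(59) = 2087.8085 kcal/day.
TEE = BMR × activity factor = 2087.8085 × 1.35 = 2818.5415 kcal/day.
Apply stress factor: 2818.5415 × 1.2 = 3382.2498 kcal/day.

3382 kcal per day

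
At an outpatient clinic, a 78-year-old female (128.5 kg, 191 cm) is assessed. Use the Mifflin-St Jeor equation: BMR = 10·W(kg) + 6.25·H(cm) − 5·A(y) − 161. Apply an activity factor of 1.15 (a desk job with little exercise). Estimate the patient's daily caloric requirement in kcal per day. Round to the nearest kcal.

Mifflin-St Jeor (female): BMR = 10(128.5) + 6.25(191) − 5(78) − 161 = 1285 + 1193.75 − 390 − 161 = 1927.75 kcal/day.
TEE = BMR × activity factor = 1927.75 × 1.15 = 2216.9125 kcal/day.

2217 kcal per day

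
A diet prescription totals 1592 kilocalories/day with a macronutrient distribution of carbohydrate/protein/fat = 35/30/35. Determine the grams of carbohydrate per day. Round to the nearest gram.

139 g/day

Carbohydrate energy = 35% × 1592 = 557.2 kcal.
At 4 kcal/g: 557.2 ÷ 4 = 139.3 g.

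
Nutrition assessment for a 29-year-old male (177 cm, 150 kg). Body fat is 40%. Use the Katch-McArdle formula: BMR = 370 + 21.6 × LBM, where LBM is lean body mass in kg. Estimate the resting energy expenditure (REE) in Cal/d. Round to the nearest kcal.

2314 Cal/d

LBM = 150 × (1 − 0.4) = 90 kg. Katch-McArdle: BMR = 370 + 21.6 × 90 = 2314 kcal/day.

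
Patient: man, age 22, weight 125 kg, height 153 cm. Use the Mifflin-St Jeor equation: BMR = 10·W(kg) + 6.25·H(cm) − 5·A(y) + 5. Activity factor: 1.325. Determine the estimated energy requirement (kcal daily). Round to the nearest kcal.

2784 kcal daily

Mifflin-St Jeor (male): BMR = 10(125) + 6.25(153) − 5(22) + 5 = 1250 + 956.25 − 110 + 5 = 2101.25 kcal/day.
TEE = BMR × activity factor = 2101.25 × 1.325 = 2784.1563 kcal/day.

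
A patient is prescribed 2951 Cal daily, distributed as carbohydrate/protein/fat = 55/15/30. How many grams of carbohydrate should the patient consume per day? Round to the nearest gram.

Carbohydrate energy = 55% × 2951 = 1623.05 kcal.
At 4 kcal/g: 1623.05 ÷ 4 = 405.7625 g.

406 g/day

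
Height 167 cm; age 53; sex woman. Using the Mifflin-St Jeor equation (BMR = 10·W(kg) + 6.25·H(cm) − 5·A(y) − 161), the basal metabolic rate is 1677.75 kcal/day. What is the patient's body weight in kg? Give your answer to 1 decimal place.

106.0 kg

1677.75 = 10·W + 6.25(167) − 5(53) − 161
10·W = 1677.75 − 617.75 = 1060, so W = 106 kg.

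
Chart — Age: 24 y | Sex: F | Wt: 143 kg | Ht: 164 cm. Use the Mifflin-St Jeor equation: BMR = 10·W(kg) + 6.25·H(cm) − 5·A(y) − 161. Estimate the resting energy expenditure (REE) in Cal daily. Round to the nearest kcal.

2174 Cal daily

Mifflin-St Jeor (female): BMR = 10(143) + 6.25(164) − 5(24) − 161 = 1430 + 1025 − 120 − 161 = 2174 kcal/day.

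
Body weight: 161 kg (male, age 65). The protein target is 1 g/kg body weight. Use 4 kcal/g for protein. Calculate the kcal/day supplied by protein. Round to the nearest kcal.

644 kcal/day

Protein = 1 g/kg × 161 kg = 161 g/day.
Protein energy = 161 g × 4 kcal/g = 644 kcal/day.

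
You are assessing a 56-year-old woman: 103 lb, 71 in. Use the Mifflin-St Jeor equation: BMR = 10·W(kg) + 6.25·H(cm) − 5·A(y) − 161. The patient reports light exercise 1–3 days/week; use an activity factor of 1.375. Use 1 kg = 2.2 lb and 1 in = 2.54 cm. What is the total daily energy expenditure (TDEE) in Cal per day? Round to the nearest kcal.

1587 Cal per day

Convert to metric: weight = 103 ÷ 2.2 = 46.8182 kg; height = 71 × 2.54 = 180.34 cm.
Mifflin-St Jeor (female): BMR = 10(46.8182) + 6.25(180.34) − 5(56) − 161 = 468.1818 + 1127.125 − 280 − 161 = 1154.3068 kcal/day.
TEE = BMR × activity factor = 1154.3068 × 1.375 = 1587.1719 kcal/day.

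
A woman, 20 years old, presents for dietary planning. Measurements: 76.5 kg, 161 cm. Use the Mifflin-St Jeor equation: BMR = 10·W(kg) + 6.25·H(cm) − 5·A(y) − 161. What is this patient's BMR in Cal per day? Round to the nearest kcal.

1510 Cal per day

Mifflin-St Jeor (female): BMR = 10(76.5) + 6.25(161) − 5(20) − 161 = 765 + 1006.25 − 100 − 161 = 1510.25 kcal/day.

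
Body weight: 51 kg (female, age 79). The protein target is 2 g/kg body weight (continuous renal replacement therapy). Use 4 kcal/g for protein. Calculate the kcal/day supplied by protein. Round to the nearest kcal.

408 kcal/day

Protein = 2 g/kg × 51 kg = 102 g/day.
Protein energy = 102 g × 4 kcal/g = 408 kcal/day.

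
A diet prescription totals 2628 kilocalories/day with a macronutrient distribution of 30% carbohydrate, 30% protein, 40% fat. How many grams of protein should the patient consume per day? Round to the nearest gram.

Protein energy = 30% × 2628 = 788.4 kcal.
At 4 kcal/g: 788.4 ÷ 4 = 197.1 g.

197 g/day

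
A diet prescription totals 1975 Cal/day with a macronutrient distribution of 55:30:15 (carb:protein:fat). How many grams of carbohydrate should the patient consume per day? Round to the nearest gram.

272 g/day

Carbohydrate energy = 55% × 1975 = 1086.25 kcal.
At 4 kcal/g: 1086.25 ÷ 4 = 271.5625 g.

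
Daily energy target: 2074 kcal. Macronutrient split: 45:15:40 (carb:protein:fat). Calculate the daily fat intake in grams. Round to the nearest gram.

Fat energy = 40% × 2074 = 829.6 kcal.
At 9 kcal/g: 829.6 ÷ 9 = 92.1778 g.

92 g/day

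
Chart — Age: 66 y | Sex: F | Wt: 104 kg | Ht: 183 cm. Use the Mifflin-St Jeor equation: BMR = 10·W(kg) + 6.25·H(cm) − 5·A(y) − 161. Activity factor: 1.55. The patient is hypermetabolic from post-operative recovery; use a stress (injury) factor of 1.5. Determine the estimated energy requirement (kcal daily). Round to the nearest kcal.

Mifflin-St Jeor (female): BMR = 10(104) + 6.25(183) − 5(66) − 161 = 1040 + 1143.75 − 330 − 161 = 1692.75 kcal/day.
TEE = BMR × activity factor = 1692.75 × 1.55 = 2623.7625 kcal/day.
Apply stress factor: 2623.7625 × 1.5 = 3935.6438 kcal/day.

3936 kcal daily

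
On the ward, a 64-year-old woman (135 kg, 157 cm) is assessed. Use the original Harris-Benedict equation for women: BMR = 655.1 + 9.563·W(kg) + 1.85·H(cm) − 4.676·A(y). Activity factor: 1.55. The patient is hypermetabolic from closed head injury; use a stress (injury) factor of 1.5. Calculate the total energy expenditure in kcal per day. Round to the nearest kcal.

4504 kcal per day

Harris-Benedict: BMR = 655.1 + 9.563(135) + 1.85(157) − 4.676(64) = 1937.291 kcal/day.
TEE = BMR × activity factor = 1937.291 × 1.55 = 3002.8011 kcal/day.
Apply stress factor: 3002.8011 × 1.5 = 4504.2016 kcal/day.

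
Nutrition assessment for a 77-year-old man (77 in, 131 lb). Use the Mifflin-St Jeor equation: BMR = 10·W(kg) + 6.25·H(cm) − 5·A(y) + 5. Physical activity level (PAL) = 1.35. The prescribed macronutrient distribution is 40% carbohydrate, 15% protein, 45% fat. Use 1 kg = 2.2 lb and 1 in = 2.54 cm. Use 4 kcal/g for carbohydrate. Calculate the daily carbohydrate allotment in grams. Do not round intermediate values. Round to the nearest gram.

194 g/day

Convert to metric: weight = 131 ÷ 2.2 = 59.5455 kg; height = 77 × 2.54 = 195.58 cm.
Mifflin-St Jeor (male): BMR = 10(59.5455) + 6.25(195.58) − 5(77) + 5 = 595.4545 + 1222.375 − 385 + 5 = 1437.8295 kcal/day.
TEE = 1437.8295 × 1.35 = 1941.0699 kcal/day.
Carbohydrate energy = 40% × 1941.0699 = 776.428 kcal.
Carbohydrate = 776.428 ÷ 4 kcal/g = 194.107 g.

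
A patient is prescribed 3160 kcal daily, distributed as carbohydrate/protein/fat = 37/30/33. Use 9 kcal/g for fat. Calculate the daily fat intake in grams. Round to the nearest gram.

Fat energy = 33% × 3160 = 1042.8 kcal.
At 9 kcal/g: 1042.8 ÷ 9 = 115.8667 g.

116 g/day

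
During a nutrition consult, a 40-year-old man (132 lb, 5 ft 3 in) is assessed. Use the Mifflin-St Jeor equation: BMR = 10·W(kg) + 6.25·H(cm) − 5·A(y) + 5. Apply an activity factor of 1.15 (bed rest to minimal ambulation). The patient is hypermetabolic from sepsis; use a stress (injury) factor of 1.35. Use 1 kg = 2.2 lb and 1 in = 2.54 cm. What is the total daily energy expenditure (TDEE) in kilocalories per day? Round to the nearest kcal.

2181 kilocalories per day

Convert to metric: weight = 132 ÷ 2.2 = 60 kg; height = (5×12 + 3) × 2.54 = 63 × 2.54 = 160.02 cm.
Mifflin-St Jeor (male): BMR = 10(60) + 6.25(160.02) − 5(40) + 5 = 600 + 1000.125 − 200 + 5 = 1405.125 kcal/day.
TEE = BMR × activity factor = 1405.125 × 1.15 = 1615.8938 kcal/day.
Apply stress factor: 1615.8938 × 1.35 = 2181.4566 kcal/day.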